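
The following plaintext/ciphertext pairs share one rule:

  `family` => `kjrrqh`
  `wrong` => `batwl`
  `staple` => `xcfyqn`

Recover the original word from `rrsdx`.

Shifts by position in family: pos 0: f→k (+5), pos 1: a→j (+9), pos 2: m→r (+5), pos 3: i→r (+9) — repeating every 2. The shifts repeat in a cycle of length 2: positions 0,1,… shift by +5, +9, then the pattern repeats.
Decoding rrsdx: r−5=m, r−9=i, s−5=n, d−9=u, x−5=s.

minus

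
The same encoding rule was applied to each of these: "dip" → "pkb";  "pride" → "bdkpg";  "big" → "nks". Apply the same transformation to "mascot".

The shift depends on letter class: consonant d→p is +12, but vowel i→k is +2. Vowels shift forward by 2 and consonants shift forward by 12.
On mascot: m(cons)+12=y, a(vowel)+2=c, s(cons)+12=e, c(cons)+12=o, o(vowel)+2=q, t(cons)+12=f.

yceoqf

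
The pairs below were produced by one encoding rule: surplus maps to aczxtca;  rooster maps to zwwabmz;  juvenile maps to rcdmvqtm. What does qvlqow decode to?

Compare letters: s→a is +8, u→c is +8, r→z is +8 — a constant shift. Each letter is shifted forward by 8 in the alphabet (a Caesar shift of +8).
Decoding qvlqow: q−8=i, v−8=n, l−8=d, q−8=i, o−8=g, w−8=o.

indigo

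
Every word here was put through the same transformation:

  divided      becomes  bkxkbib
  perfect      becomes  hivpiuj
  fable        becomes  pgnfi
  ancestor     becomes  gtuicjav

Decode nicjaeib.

bestowed

This is an affine cipher: with a=0,…,z=25, each position x becomes (7x+6) mod 26.
Undoing it on nicjaeib: n(13)→15·(13−6)≡1=b; i(8)→15·(8−6)≡4=e; c(2)→15·(2−6)≡18=s; j(9)→15·(9−6)≡19=t; a(0)→15·(0−6)≡14=o; e(4)→15·(4−6)≡22=w; i(8)→15·(8−6)≡4=e; b(1)→15·(1−6)≡3=d (all mod 26).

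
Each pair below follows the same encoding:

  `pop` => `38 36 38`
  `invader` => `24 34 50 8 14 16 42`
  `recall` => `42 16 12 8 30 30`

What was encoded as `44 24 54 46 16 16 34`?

sixteen

p(#16)→38 and o(#15)→36: differences scale by 2, so n = 2·pos + 6. Each letter becomes 2×(its alphabet position, a=1..z=26) + 6.
Decoding 44 24 54 46 16 16 34: 44→(44−6)÷2=19=s, 24→(24−6)÷2=9=i, 54→(54−6)÷2=24=x, 46→(46−6)÷2=20=t, 16→(16−6)÷2=5=e, 16→(16−6)÷2=5=e, 34→(34−6)÷2=14=n.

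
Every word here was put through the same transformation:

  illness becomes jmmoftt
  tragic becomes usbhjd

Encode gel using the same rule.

hfm

Compare letters: i→j is +1, l→m is +1, l→m is +1 — a constant shift. This is a Caesar cipher with shift 1.
For gel: g+1=h, e+1=f, l+1=m.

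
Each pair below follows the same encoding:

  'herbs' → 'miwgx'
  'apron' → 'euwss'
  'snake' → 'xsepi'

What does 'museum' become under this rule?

ryxiyr

The shift depends on letter class: consonant h→m is +5, but vowel e→i is +4. Two shifts are in play — +4 for a/e/i/o/u, +5 for every other letter.
For museum: m(cons)+5=r, u(vowel)+4=y, s(cons)+5=x, e(vowel)+4=i, u(vowel)+4=y, m(cons)+5=r.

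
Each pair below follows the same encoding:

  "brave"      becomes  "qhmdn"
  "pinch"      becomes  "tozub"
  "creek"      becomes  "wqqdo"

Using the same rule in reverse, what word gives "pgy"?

mud

The output letters match the input read backwards, each shifted +12: brave reversed is evarb. The word is reversed, then every letter is shifted forward by 12.
Undoing it on pgy: shift back: p−12=d, g−12=u, y−12=m → dum; then reverse → mud.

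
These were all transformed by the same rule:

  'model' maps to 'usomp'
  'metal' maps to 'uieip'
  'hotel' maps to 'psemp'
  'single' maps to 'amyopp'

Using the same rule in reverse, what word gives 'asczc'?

It's a Vigenère-style cipher with numeric key [8,4,11]: position i shifts by key[i mod 3].
Undoing it on asczc: a−8=s, s−4=o, c−11=r, z−8=r, c−4=y.

sorry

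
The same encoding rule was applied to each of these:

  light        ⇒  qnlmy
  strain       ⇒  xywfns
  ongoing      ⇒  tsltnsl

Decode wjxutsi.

respond

Compare letters: l→q is +5, i→n is +5, g→l is +5 — a constant shift. Every letter moves 5 places later in the alphabet, wrapping around z→a.
Decoding wjxutsi: w−5=r, j−5=e, x−5=s, u−5=p, t−5=o, s−5=n, i−5=d.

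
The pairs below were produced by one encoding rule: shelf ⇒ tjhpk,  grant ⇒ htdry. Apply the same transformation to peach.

Each letter shifts forward by (position + 1), i.e. 1, 2, 3, … — the shift grows by one for each successive letter.
On peach: p+1=q, e+2=g, a+3=d, c+4=g, h+5=m.

qgdgm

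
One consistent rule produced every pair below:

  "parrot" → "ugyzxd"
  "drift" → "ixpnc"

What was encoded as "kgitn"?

fable

Each letter shifts forward by (position + 5), i.e. 5, 6, 7, … — the shift grows by one for each successive letter.
Undoing it on kgitn: k−5=f, g−6=a, i−7=b, t−8=l, n−9=e.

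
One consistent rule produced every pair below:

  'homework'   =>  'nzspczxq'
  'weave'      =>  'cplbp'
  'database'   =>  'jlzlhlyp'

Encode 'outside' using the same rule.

The shift depends on letter class: consonant h→n is +6, but vowel o→z is +11. Vowels shift forward by 11 and consonants shift forward by 6.
On outside: o(vowel)+11=z, u(vowel)+11=f, t(cons)+6=z, s(cons)+6=y, i(vowel)+11=t, d(cons)+6=j, e(vowel)+11=p.

zfzytjp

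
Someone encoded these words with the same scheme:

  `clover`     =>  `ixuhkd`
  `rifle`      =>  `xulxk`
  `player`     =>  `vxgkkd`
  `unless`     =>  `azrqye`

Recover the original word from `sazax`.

Shifts by position in clover: pos 0: c→i (+6), pos 1: l→x (+12), pos 2: o→u (+6), pos 3: v→h (+12) — repeating every 2. A repeating key of period 2 is used — shifts +6, +12 over and over.
Undoing it on sazax: s−6=m, a−12=o, z−6=t, a−12=o, x−6=r.

motor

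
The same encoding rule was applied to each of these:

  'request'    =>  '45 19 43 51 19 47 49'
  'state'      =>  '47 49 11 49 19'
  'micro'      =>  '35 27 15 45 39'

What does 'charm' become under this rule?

r(#18)→45 and e(#5)→19: differences scale by 2, so n = 2·pos + 9. The formula is n = 2×(alphabet index, a=1) + 9.
On charm: c=3→15, h=8→25, a=1→11, r=18→45, m=13→35.

15 25 11 45 35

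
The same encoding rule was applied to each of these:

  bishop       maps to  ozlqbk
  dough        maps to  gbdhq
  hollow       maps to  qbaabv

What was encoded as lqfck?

sharp

This is an affine cipher: with a=0,…,z=25, each position x becomes (9x+5) mod 26.
Undoing it on lqfck: l(11)→3·(11−5)≡18=s; q(16)→3·(16−5)≡7=h; f(5)→3·(5−5)≡0=a; c(2)→3·(2−5)≡17=r; k(10)→3·(10−5)≡15=p (all mod 26).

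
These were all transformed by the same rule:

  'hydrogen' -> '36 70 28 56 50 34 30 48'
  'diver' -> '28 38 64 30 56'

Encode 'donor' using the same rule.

h(#8)→36 and y(#25)→70: differences scale by 2, so n = 2·pos + 20. The formula is n = 2×(alphabet index, a=1) + 20.
On donor: d=4→28, o=15→50, n=14→48, o=15→50, r=18→56.

28 50 48 50 56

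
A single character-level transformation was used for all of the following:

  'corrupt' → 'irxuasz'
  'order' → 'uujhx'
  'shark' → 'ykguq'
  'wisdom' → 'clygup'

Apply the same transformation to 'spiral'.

Shifts by position in corrupt: pos 0: c→i (+6), pos 1: o→r (+3), pos 2: r→x (+6), pos 3: r→u (+3) — repeating every 2. The shifts repeat in a cycle of length 2: positions 0,1,… shift by +6, +3, then the pattern repeats.
For spiral: s+6=y, p+3=s, i+6=o, r+3=u, a+6=g, l+3=o.

ysougo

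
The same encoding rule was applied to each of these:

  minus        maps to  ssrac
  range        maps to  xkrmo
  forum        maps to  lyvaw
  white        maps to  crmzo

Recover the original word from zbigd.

treat

Shifts by position in minus: pos 0: m→s (+6), pos 1: i→s (+10), pos 2: n→r (+4), pos 3: u→a (+6), pos 4: s→c (+10) — repeating every 3. A repeating key of period 3 is used — shifts +6, +10, +4 over and over.
Undoing it on zbigd: z−6=t, b−10=r, i−4=e, g−6=a, d−10=t.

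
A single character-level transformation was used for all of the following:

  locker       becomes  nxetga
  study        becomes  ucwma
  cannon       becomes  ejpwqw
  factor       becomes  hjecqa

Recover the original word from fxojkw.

domain

It's a Vigenère-style cipher with numeric key [2,9]: position i shifts by key[i mod 2].
Undoing it on fxojkw: f−2=d, x−9=o, o−2=m, j−9=a, k−2=i, w−9=n.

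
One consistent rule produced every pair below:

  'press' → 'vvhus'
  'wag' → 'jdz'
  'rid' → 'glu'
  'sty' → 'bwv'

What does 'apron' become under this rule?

qrusd

The output letters match the input read backwards, each shifted +3: press reversed is sserp. Read the word backwards and shift each letter +3.
For apron: reverse → norpa; then shift: n+3=q, o+3=r, r+3=u, p+3=s, a+3=d.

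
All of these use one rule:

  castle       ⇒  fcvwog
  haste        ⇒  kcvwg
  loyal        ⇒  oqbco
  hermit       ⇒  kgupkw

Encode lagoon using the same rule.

The shift depends on letter class: consonant c→f is +3, but vowel a→c is +2. Vowels shift forward by 2 and consonants shift forward by 3.
Applying it to lagoon: l(cons)+3=o, a(vowel)+2=c, g(cons)+3=j, o(vowel)+2=q, o(vowel)+2=q, n(cons)+3=q.

ocjqqq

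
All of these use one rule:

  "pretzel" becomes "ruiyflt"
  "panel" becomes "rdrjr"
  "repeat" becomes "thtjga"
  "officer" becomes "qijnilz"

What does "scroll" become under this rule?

ufvtrs

In pretzel: p→r is +2, r→u is +3, e→i is +4, t→y is +5 — the shift increases by 1 each position. The shift increases by 1 at each position, starting from +2: 2, 3, 4, ….
On scroll: s+2=u, c+3=f, r+4=v, o+5=t, l+6=r, l+7=s.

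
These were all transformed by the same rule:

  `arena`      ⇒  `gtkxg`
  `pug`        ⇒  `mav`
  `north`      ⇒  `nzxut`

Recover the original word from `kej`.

dye

The output letters match the input read backwards, each shifted +6: arena reversed is anera. Two steps: reverse the string, then apply a Caesar shift of +6.
Reversing it on kej: shift back: k−6=e, e−6=y, j−6=d → eyd; then reverse → dye.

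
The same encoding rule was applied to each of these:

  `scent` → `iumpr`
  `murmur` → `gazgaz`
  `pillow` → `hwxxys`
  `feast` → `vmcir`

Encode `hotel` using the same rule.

nyrmx

s(18)→i(8) and c(2)→u(20) fit y≡9x+2 (mod 26); the inverse of 9 mod 26 is 3. Treating letters as 0–25, the rule is x ↦ 9x + 2 (mod 26).
For hotel: h(7)→9·7+2≡13=n; o(14)→9·14+2≡24=y; t(19)→9·19+2≡17=r; e(4)→9·4+2≡12=m; l(11)→9·11+2≡23=x (all mod 26).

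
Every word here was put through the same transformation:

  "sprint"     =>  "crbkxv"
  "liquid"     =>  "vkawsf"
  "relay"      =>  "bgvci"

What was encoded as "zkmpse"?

Shifts by position in sprint: pos 0: s→c (+10), pos 1: p→r (+2), pos 2: r→b (+10), pos 3: i→k (+2) — repeating every 2. The shifts repeat in a cycle of length 2: positions 0,1,… shift by +10, +2, then the pattern repeats.
Undoing it on zkmpse: z−10=p, k−2=i, m−10=c, p−2=n, s−10=i, e−2=c.

picnic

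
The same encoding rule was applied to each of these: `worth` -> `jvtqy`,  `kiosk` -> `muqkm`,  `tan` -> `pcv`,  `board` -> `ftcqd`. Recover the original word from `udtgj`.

The output letters match the input read backwards, each shifted +2: worth reversed is htrow. Two steps: reverse the string, then apply a Caesar shift of +2.
Decoding udtgj: shift back: u−2=s, d−2=b, t−2=r, g−2=e, j−2=h → sbreh; then reverse → herbs.

herbs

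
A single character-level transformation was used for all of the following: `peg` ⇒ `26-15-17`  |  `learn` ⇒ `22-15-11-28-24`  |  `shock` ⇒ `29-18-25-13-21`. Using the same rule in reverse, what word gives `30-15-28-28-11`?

Each letter is replaced by its alphabet position (a=1..z=26) + 10.
Undoing it on 30-15-28-28-11: 30→(30−10)÷1=20=t, 15→(15−10)÷1=5=e, 28→(28−10)÷1=18=r, 28→(28−10)÷1=18=r, 11→(11−10)÷1=1=a.

terra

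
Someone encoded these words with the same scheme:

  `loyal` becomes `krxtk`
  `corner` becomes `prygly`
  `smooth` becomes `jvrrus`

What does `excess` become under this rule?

lmpljj

Each letter's alphabet position (a=0..z=25) is mapped through 11·x+19 mod 26 — an affine cipher.
Applying it to excess: e(4)→11·4+19≡11=l; x(23)→11·23+19≡12=m; c(2)→11·2+19≡15=p; e(4)→11·4+19≡11=l; s(18)→11·18+19≡9=j; s(18)→11·18+19≡9=j (all mod 26).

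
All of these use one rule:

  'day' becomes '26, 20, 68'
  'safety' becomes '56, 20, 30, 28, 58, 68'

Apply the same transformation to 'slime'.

d(#4)→26 and a(#1)→20: differences scale by 2, so n = 2·pos + 18. With a=1..z=26, the number is 2·pos + 18.
On slime: s=19→56, l=12→42, i=9→36, m=13→44, e=5→28.

56, 42, 36, 44, 28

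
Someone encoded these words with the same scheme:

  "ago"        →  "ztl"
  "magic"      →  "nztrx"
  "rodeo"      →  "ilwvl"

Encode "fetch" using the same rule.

uvgxs

Each pair mirrors across the alphabet (a↔z, g↔t, o↔l): positions sum to 25. Letters are reflected about the middle of the alphabet (position → 25−position): Atbash.
For fetch: f↔u, e↔v, t↔g, c↔x, h↔s.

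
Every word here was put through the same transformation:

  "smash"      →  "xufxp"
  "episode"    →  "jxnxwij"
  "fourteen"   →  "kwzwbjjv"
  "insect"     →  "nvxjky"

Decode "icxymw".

duster

Shifts by position in smash: pos 0: s→x (+5), pos 1: m→u (+8), pos 2: a→f (+5), pos 3: s→x (+5), pos 4: h→p (+8) — repeating every 3. The shifts repeat in a cycle of length 3: positions 0,1,… shift by +5, +8, +5, then the pattern repeats.
Reversing it on icxymw: i−5=d, c−8=u, x−5=s, y−5=t, m−8=e, w−5=r.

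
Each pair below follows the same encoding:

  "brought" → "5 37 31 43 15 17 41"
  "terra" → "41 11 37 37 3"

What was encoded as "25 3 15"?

With a=1..z=26, the number is 2·pos + 1.
Decoding 25 3 15: 25→(25−1)÷2=12=l, 3→(3−1)÷2=1=a, 15→(15−1)÷2=7=g.

lag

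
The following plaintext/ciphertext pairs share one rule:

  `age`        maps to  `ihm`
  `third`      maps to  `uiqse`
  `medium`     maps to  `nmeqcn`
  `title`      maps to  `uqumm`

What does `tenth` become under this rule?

The shift depends on letter class: consonant g→h is +1, but vowel a→i is +8. Two shifts are in play — +8 for a/e/i/o/u, +1 for every other letter.
For tenth: t(cons)+1=u, e(vowel)+8=m, n(cons)+1=o, t(cons)+1=u, h(cons)+1=i.

umoui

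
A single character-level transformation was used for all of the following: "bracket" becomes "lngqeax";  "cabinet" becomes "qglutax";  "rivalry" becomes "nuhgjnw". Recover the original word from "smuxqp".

switch

This is an affine cipher: with a=0,…,z=25, each position x becomes (5x+6) mod 26.
Undoing it on smuxqp: s(18)→21·(18−6)≡18=s; m(12)→21·(12−6)≡22=w; u(20)→21·(20−6)≡8=i; x(23)→21·(23−6)≡19=t; q(16)→21·(16−6)≡2=c; p(15)→21·(15−6)≡7=h (all mod 26).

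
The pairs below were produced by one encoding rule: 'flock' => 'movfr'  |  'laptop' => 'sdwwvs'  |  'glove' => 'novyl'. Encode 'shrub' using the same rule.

zkyxi

Shifts by position in flock: pos 0: f→m (+7), pos 1: l→o (+3), pos 2: o→v (+7), pos 3: c→f (+3) — repeating every 2. The shifts repeat in a cycle of length 2: positions 0,1,… shift by +7, +3, then the pattern repeats.
Applying it to shrub: s+7=z, h+3=k, r+7=y, u+3=x, b+7=i.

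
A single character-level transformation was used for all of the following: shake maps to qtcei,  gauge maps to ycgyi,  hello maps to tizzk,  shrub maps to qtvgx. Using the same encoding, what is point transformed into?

fkopl

s(18)→q(16) and h(7)→t(19) fit y≡21x+2 (mod 26); the inverse of 21 mod 26 is 5. Treating letters as 0–25, the rule is x ↦ 21x + 2 (mod 26).
Applying it to point: p(15)→21·15+2≡5=f; o(14)→21·14+2≡10=k; i(8)→21·8+2≡14=o; n(13)→21·13+2≡15=p; t(19)→21·19+2≡11=l (all mod 26).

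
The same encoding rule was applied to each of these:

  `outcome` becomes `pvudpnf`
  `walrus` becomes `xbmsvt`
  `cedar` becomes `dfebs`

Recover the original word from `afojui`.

zenith

Compare letters: o→p is +1, u→v is +1, t→u is +1 — a constant shift. It's a constant shift of +1 (ROT1).
Reversing it on afojui: a−1=z, f−1=e, o−1=n, j−1=i, u−1=t, i−1=h.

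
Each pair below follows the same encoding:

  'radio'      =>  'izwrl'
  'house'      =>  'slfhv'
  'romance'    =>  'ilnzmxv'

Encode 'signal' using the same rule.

hrtmzo

Each pair mirrors across the alphabet (r↔i, a↔z, d↔w): positions sum to 25. Each letter is replaced by its mirror in the alphabet: a↔z, b↔y, c↔x, and so on (the Atbash cipher).
Applying it to signal: s↔h, i↔r, g↔t, n↔m, a↔z, l↔o.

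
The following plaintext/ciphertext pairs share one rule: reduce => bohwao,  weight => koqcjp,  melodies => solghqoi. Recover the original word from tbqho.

bride

r(17)→b(1) and e(4)→o(14) fit y≡7x+12 (mod 26); the inverse of 7 mod 26 is 15. Treating letters as 0–25, the rule is x ↦ 7x + 12 (mod 26).
Undoing it on tbqho: t(19)→15·(19−12)≡1=b; b(1)→15·(1−12)≡17=r; q(16)→15·(16−12)≡8=i; h(7)→15·(7−12)≡3=d; o(14)→15·(14−12)≡4=e (all mod 26).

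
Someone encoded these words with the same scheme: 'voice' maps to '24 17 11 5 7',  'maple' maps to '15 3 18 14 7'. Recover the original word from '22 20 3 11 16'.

train

v is letter #22 and maps to 24: an offset of 2. Each letter is replaced by its alphabet position (a=1..z=26) + 2.
Undoing it on 22 20 3 11 16: 22→(22−2)÷1=20=t, 20→(20−2)÷1=18=r, 3→(3−2)÷1=1=a, 11→(11−2)÷1=9=i, 16→(16−2)÷1=14=n.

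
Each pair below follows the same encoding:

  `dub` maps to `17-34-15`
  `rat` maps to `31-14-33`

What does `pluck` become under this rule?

29-25-34-16-24

The number is (letter's place in the alphabet, a=1) + 13.
Applying it to pluck: p=16→29, l=12→25, u=21→34, c=3→16, k=11→24.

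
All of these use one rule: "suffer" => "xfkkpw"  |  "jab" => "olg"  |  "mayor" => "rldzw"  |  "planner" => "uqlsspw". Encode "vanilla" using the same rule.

Vowels shift forward by 11 and consonants shift forward by 5.
Applying it to vanilla: v(cons)+5=a, a(vowel)+11=l, n(cons)+5=s, i(vowel)+11=t, l(cons)+5=q, l(cons)+5=q, a(vowel)+11=l.

alstqql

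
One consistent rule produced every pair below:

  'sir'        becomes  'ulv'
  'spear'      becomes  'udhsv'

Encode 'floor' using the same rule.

The output letters match the input read backwards, each shifted +3: sir reversed is ris. Two steps: reverse the string, then apply a Caesar shift of +3.
On floor: reverse → roolf; then shift: r+3=u, o+3=r, o+3=r, l+3=o, f+3=i.

urroi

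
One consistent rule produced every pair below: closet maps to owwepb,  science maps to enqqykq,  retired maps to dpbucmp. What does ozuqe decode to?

comet

Shifts by position in closet: pos 0: c→o (+12), pos 1: l→w (+11), pos 2: o→w (+8), pos 3: s→e (+12), pos 4: e→p (+11), pos 5: t→b (+8) — repeating every 3. It's a Vigenère-style cipher with numeric key [12,11,8]: position i shifts by key[i mod 3].
Undoing it on ozuqe: o−12=c, z−11=o, u−8=m, q−12=e, e−11=t.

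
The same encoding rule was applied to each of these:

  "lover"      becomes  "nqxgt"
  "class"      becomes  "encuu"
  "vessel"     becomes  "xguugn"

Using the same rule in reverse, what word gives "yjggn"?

This is a Caesar cipher with shift 2.
Decoding yjggn: y−2=w, j−2=h, g−2=e, g−2=e, n−2=l.

wheel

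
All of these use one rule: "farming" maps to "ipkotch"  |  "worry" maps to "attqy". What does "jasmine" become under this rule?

gpkoucl

Two steps: reverse the string, then apply a Caesar shift of +2.
On jasmine: reverse → enimsaj; then shift: e+2=g, n+2=p, i+2=k, m+2=o, s+2=u, a+2=c, j+2=l.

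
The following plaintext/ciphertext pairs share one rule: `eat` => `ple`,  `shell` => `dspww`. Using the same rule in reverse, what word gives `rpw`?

Compare letters: e→p is +11, a→l is +11, t→e is +11 — a constant shift. It's a constant shift of +11 (ROT11).
Undoing it on rpw: r−11=g, p−11=e, w−11=l.

gel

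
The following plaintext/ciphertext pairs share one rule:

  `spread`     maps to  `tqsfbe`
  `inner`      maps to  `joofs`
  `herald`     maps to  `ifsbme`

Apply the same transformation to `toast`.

Each letter is shifted forward by 1 in the alphabet (a Caesar shift of +1).
For toast: t+1=u, o+1=p, a+1=b, s+1=t, t+1=u.

upbtu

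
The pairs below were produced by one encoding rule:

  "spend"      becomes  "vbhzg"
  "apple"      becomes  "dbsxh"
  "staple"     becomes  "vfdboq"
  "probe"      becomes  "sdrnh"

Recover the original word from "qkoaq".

nylon

Shifts by position in spend: pos 0: s→v (+3), pos 1: p→b (+12), pos 2: e→h (+3), pos 3: n→z (+12) — repeating every 2. The shifts repeat in a cycle of length 2: positions 0,1,… shift by +3, +12, then the pattern repeats.
Reversing it on qkoaq: q−3=n, k−12=y, o−3=l, a−12=o, q−3=n.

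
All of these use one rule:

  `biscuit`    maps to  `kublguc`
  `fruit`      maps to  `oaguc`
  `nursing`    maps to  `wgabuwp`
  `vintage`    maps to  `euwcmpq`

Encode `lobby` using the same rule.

The shift depends on letter class: consonant b→k is +9, but vowel i→u is +12. The rule splits by letter class: vowels +12, consonants +9.
Applying it to lobby: l(cons)+9=u, o(vowel)+12=a, b(cons)+9=k, b(cons)+9=k, y(cons)+9=h.

uakkh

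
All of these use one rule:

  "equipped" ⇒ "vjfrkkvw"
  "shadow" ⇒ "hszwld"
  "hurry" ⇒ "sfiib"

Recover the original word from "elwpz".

vodka

This is the alphabet-reversal cipher (Atbash): a becomes z, b becomes y, etc.
Reversing it on elwpz: e↔v, l↔o, w↔d, p↔k, z↔a.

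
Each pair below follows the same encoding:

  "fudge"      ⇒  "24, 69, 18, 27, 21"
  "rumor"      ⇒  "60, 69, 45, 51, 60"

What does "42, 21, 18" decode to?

f(#6)→24 and u(#21)→69: differences scale by 3, so n = 3·pos + 6. Each letter becomes 3×(its alphabet position, a=1..z=26) + 6.
Reversing it on 42, 21, 18: 42→(42−6)÷3=12=l, 21→(21−6)÷3=5=e, 18→(18−6)÷3=4=d.

led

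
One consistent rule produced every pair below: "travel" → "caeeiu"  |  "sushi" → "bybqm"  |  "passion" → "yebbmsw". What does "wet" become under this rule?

The rule splits by letter class: vowels +4, consonants +9.
On wet: w(cons)+9=f, e(vowel)+4=i, t(cons)+9=c.

fic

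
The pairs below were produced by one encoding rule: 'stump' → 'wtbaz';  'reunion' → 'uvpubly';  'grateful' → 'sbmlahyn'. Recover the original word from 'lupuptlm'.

The word is reversed, then every letter is shifted forward by 7.
Undoing it on lupuptlm: shift back: l−7=e, u−7=n, p−7=i, u−7=n, p−7=i, t−7=m, l−7=e, m−7=f → eninimef; then reverse → feminine.

feminine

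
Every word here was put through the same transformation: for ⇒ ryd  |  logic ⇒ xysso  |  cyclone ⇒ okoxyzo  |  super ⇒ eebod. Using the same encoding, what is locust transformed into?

The rule splits by letter class: vowels +10, consonants +12.
For locust: l(cons)+12=x, o(vowel)+10=y, c(cons)+12=o, u(vowel)+10=e, s(cons)+12=e, t(cons)+12=f.

xyoeef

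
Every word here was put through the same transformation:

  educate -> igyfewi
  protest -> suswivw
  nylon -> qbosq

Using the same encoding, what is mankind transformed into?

peqnmqg

Two shifts are in play — +4 for a/e/i/o/u, +3 for every other letter.
Applying it to mankind: m(cons)+3=p, a(vowel)+4=e, n(cons)+3=q, k(cons)+3=n, i(vowel)+4=m, n(cons)+3=q, d(cons)+3=g.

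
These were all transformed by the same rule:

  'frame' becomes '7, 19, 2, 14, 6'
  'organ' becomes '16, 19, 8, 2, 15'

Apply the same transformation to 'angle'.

2, 15, 8, 13, 6

f is letter #6 and maps to 7: an offset of 1. The number is (letter's place in the alphabet, a=1) + 1.
Applying it to angle: a=1→2, n=14→15, g=7→8, l=12→13, e=5→6.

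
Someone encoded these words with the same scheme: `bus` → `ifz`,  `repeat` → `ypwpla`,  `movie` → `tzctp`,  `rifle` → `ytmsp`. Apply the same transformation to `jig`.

qtn

The shift depends on letter class: consonant b→i is +7, but vowel u→f is +11. Two shifts are in play — +11 for a/e/i/o/u, +7 for every other letter.
Applying it to jig: j(cons)+7=q, i(vowel)+11=t, g(cons)+7=n.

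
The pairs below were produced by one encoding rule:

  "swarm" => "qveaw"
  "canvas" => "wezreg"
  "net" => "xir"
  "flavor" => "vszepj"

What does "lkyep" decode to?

laugh

The word is reversed, then every letter is shifted forward by 4.
Reversing it on lkyep: shift back: l−4=h, k−4=g, y−4=u, e−4=a, p−4=l → hgual; then reverse → laugh.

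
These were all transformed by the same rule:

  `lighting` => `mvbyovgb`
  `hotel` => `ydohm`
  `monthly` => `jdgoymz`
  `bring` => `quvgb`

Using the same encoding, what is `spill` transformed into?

Each letter's alphabet position (a=0..z=25) is mapped through 23·x+19 mod 26 — an affine cipher.
Applying it to spill: s(18)→23·18+19≡17=r; p(15)→23·15+19≡0=a; i(8)→23·8+19≡21=v; l(11)→23·11+19≡12=m; l(11)→23·11+19≡12=m (all mod 26).

ravmm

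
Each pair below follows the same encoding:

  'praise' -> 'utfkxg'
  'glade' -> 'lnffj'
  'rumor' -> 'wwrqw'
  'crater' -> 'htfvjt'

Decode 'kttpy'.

Shifts by position in praise: pos 0: p→u (+5), pos 1: r→t (+2), pos 2: a→f (+5), pos 3: i→k (+2) — repeating every 2. A repeating key of period 2 is used — shifts +5, +2 over and over.
Reversing it on kttpy: k−5=f, t−2=r, t−5=o, p−2=n, y−5=t.

front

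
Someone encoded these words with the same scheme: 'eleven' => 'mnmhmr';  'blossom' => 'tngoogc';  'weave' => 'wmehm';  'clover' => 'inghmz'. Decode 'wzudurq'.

writing

This is an affine cipher: with a=0,…,z=25, each position x becomes (15x+4) mod 26.
Reversing it on wzudurq: w(22)→7·(22−4)≡22=w; z(25)→7·(25−4)≡17=r; u(20)→7·(20−4)≡8=i; d(3)→7·(3−4)≡19=t; u(20)→7·(20−4)≡8=i; r(17)→7·(17−4)≡13=n; q(16)→7·(16−4)≡6=g (all mod 26).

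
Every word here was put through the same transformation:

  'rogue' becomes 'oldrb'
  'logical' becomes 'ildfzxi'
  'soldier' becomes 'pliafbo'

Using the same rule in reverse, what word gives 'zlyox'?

Compare letters: r→o is +23, o→l is +23, g→d is +23 — a constant shift. It's a constant shift of +23 (ROT23).
Decoding zlyox: z−23=c, l−23=o, y−23=b, o−23=r, x−23=a.

cobra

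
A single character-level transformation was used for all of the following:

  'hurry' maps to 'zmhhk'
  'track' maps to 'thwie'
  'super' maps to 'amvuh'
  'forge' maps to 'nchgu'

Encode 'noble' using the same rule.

h(7)→z(25) and u(20)→m(12) fit y≡19x+22 (mod 26); the inverse of 19 mod 26 is 11. Each letter's alphabet position (a=0..z=25) is mapped through 19·x+22 mod 26 — an affine cipher.
Applying it to noble: n(13)→19·13+22≡9=j; o(14)→19·14+22≡2=c; b(1)→19·1+22≡15=p; l(11)→19·11+22≡23=x; e(4)→19·4+22≡20=u (all mod 26).

jcpxu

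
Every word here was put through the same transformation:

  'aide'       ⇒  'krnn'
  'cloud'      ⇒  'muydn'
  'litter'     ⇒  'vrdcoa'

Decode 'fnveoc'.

velvet

The shifts repeat in a cycle of length 2: positions 0,1,… shift by +10, +9, then the pattern repeats.
Decoding fnveoc: f−10=v, n−9=e, v−10=l, e−9=v, o−10=e, c−9=t.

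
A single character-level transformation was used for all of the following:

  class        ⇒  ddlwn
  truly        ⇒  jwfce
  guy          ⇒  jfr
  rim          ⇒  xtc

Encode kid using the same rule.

otv

The output letters match the input read backwards, each shifted +11: class reversed is ssalc. Read the word backwards and shift each letter +11.
Applying it to kid: reverse → dik; then shift: d+11=o, i+11=t, k+11=v.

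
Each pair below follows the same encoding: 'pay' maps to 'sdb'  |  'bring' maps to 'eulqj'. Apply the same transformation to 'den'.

ghq

It's a constant shift of +3 (ROT3).
On den: d+3=g, e+3=h, n+3=q.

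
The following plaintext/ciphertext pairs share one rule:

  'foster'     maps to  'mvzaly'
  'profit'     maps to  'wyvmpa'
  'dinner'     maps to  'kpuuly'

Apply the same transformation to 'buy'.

Each letter is shifted forward by 7 in the alphabet (a Caesar shift of +7).
On buy: b+7=i, u+7=b, y+7=f.

ibf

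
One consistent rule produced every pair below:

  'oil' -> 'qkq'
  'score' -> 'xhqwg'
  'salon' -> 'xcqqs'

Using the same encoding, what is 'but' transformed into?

gwy

The shift depends on letter class: consonant l→q is +5, but vowel o→q is +2. Vowels shift forward by 2 and consonants shift forward by 5.
Applying it to but: b(cons)+5=g, u(vowel)+2=w, t(cons)+5=y.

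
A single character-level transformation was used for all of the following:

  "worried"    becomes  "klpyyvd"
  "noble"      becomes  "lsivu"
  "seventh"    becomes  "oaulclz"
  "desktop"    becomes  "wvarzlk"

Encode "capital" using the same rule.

Two steps: reverse the string, then apply a Caesar shift of +7.
On capital: reverse → latipac; then shift: l+7=s, a+7=h, t+7=a, i+7=p, p+7=w, a+7=h, c+7=j.

shapwhj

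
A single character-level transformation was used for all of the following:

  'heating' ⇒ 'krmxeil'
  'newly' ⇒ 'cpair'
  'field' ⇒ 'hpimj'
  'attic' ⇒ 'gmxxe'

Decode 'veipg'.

clear

The output letters match the input read backwards, each shifted +4: heating reversed is gnitaeh. Read the word backwards and shift each letter +4.
Undoing it on veipg: shift back: v−4=r, e−4=a, i−4=e, p−4=l, g−4=c → raelc; then reverse → clear.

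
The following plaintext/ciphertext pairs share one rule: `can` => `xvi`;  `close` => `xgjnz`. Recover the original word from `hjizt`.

Compare letters: c→x is +21, a→v is +21, n→i is +21 — a constant shift. Each letter is shifted forward by 21 in the alphabet (a Caesar shift of +21).
Reversing it on hjizt: h−21=m, j−21=o, i−21=n, z−21=e, t−21=y.

money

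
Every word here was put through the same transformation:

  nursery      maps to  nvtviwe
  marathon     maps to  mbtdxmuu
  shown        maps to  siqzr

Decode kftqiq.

Letter i (0-indexed) is shifted by i+0, so successive shifts are 0, 1, 2, ….
Decoding kftqiq: k−0=k, f−1=e, t−2=r, q−3=n, i−4=e, q−5=l.

kernel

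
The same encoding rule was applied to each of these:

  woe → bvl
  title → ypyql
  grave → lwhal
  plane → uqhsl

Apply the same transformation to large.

The rule splits by letter class: vowels +7, consonants +5.
For large: l(cons)+5=q, a(vowel)+7=h, r(cons)+5=w, g(cons)+5=l, e(vowel)+7=l.

qhwll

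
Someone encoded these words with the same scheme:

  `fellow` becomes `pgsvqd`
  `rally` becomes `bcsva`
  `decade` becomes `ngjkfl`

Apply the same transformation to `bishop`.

lkzrqw

Shifts by position in fellow: pos 0: f→p (+10), pos 1: e→g (+2), pos 2: l→s (+7), pos 3: l→v (+10), pos 4: o→q (+2), pos 5: w→d (+7) — repeating every 3. The shifts repeat in a cycle of length 3: positions 0,1,… shift by +10, +2, +7, then the pattern repeats.
Applying it to bishop: b+10=l, i+2=k, s+7=z, h+10=r, o+2=q, p+7=w.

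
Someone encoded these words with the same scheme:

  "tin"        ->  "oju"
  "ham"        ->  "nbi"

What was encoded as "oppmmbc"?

The output letters match the input read backwards, each shifted +1: tin reversed is nit. Read the word backwards and shift each letter +1.
Reversing it on oppmmbc: shift back: o−1=n, p−1=o, p−1=o, m−1=l, m−1=l, b−1=a, c−1=b → noollab; then reverse → balloon.

balloon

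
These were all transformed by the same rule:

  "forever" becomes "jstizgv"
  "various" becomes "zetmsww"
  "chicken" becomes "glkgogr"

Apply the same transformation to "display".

The shifts repeat in a cycle of length 3: positions 0,1,… shift by +4, +4, +2, then the pattern repeats.
On display: d+4=h, i+4=m, s+2=u, p+4=t, l+4=p, a+2=c, y+4=c.

hmutpcc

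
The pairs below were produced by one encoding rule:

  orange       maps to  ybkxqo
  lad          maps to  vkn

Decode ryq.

hog

Compare letters: o→y is +10, r→b is +10, a→k is +10 — a constant shift. It's a constant shift of +10 (ROT10).
Undoing it on ryq: r−10=h, y−10=o, q−10=g.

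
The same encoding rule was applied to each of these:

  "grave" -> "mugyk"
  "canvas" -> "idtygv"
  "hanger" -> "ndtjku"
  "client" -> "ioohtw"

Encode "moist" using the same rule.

srovz

Shifts by position in grave: pos 0: g→m (+6), pos 1: r→u (+3), pos 2: a→g (+6), pos 3: v→y (+3) — repeating every 2. A repeating key of period 2 is used — shifts +6, +3 over and over.
On moist: m+6=s, o+3=r, i+6=o, s+3=v, t+6=z.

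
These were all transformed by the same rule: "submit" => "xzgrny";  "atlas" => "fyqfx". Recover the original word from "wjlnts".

region

Compare letters: s→x is +5, u→z is +5, b→g is +5 — a constant shift. Every letter moves 5 places later in the alphabet, wrapping around z→a.
Decoding wjlnts: w−5=r, j−5=e, l−5=g, n−5=i, t−5=o, s−5=n.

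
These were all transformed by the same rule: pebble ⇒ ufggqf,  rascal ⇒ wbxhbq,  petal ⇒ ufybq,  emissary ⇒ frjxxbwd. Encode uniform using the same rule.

The shift depends on letter class: consonant p→u is +5, but vowel e→f is +1. Vowels shift forward by 1 and consonants shift forward by 5.
On uniform: u(vowel)+1=v, n(cons)+5=s, i(vowel)+1=j, f(cons)+5=k, o(vowel)+1=p, r(cons)+5=w, m(cons)+5=r.

vsjkpwr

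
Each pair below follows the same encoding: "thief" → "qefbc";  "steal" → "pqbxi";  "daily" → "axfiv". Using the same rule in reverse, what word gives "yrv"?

Compare letters: t→q is +23, h→e is +23, i→f is +23 — a constant shift. Each letter is shifted forward by 23 in the alphabet (a Caesar shift of +23).
Reversing it on yrv: y−23=b, r−23=u, v−23=y.

buy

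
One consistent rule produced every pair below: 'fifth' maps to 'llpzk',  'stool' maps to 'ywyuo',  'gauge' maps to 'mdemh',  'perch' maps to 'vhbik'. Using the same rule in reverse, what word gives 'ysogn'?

speak

Shifts by position in fifth: pos 0: f→l (+6), pos 1: i→l (+3), pos 2: f→p (+10), pos 3: t→z (+6), pos 4: h→k (+3) — repeating every 3. It's a Vigenère-style cipher with numeric key [6,3,10]: position i shifts by key[i mod 3].
Decoding ysogn: y−6=s, s−3=p, o−10=e, g−6=a, n−3=k.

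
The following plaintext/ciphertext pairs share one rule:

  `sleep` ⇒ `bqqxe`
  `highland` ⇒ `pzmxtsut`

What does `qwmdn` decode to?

brake

The output letters match the input read backwards, each shifted +12: sleep reversed is peels. The word is reversed, then every letter is shifted forward by 12.
Reversing it on qwmdn: shift back: q−12=e, w−12=k, m−12=a, d−12=r, n−12=b → ekarb; then reverse → brake.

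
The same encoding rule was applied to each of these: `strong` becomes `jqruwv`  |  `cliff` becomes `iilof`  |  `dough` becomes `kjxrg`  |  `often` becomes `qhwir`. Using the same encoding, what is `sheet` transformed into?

whhkv

The output letters match the input read backwards, each shifted +3: strong reversed is gnorts. The word is reversed, then every letter is shifted forward by 3.
Applying it to sheet: reverse → teehs; then shift: t+3=w, e+3=h, e+3=h, h+3=k, s+3=v.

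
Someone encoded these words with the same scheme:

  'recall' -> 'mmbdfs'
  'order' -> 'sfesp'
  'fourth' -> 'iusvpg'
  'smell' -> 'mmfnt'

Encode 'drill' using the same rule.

The output letters match the input read backwards, each shifted +1: recall reversed is llacer. Two steps: reverse the string, then apply a Caesar shift of +1.
Applying it to drill: reverse → llird; then shift: l+1=m, l+1=m, i+1=j, r+1=s, d+1=e.

mmjse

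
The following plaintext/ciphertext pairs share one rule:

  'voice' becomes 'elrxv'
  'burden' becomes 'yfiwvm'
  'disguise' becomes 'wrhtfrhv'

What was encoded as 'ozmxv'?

lance

Each pair mirrors across the alphabet (v↔e, o↔l, i↔r): positions sum to 25. Each letter is replaced by its mirror in the alphabet: a↔z, b↔y, c↔x, and so on (the Atbash cipher).
Undoing it on ozmxv: o↔l, z↔a, m↔n, x↔c, v↔e.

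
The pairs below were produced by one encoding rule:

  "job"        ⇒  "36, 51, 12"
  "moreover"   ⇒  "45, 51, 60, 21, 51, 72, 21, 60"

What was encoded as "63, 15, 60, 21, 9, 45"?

scream

Each letter becomes 3×(its alphabet position, a=1..z=26) + 6.
Reversing it on 63, 15, 60, 21, 9, 45: 63→(63−6)÷3=19=s, 15→(15−6)÷3=3=c, 60→(60−6)÷3=18=r, 21→(21−6)÷3=5=e, 9→(9−6)÷3=1=a, 45→(45−6)÷3=13=m.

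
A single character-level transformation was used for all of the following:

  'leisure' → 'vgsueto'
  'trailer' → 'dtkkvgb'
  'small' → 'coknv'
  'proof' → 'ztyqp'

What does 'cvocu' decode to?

A repeating key of period 2 is used — shifts +10, +2 over and over.
Reversing it on cvocu: c−10=s, v−2=t, o−10=e, c−2=a, u−10=k.

steak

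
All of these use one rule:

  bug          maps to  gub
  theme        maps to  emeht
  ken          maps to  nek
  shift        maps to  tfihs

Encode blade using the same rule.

edalb

The output letters match the input read backwards: bug reversed is gub. The word is simply reversed.
Applying it to blade: reverse → edalb.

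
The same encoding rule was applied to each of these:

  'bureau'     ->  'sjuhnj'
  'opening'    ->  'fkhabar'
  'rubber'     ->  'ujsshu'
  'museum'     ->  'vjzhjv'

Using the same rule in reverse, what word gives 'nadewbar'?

b(1)→s(18) and u(20)→j(9) fit y≡5x+13 (mod 26); the inverse of 5 mod 26 is 21. This is an affine cipher: with a=0,…,z=25, each position x becomes (5x+13) mod 26.
Reversing it on nadewbar: n(13)→21·(13−13)≡0=a; a(0)→21·(0−13)≡13=n; d(3)→21·(3−13)≡24=y; e(4)→21·(4−13)≡19=t; w(22)→21·(22−13)≡7=h; b(1)→21·(1−13)≡8=i; a(0)→21·(0−13)≡13=n; r(17)→21·(17−13)≡6=g (all mod 26).

anything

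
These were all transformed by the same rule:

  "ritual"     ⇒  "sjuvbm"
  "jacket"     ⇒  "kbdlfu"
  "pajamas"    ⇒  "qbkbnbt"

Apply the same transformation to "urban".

Compare letters: r→s is +1, i→j is +1, t→u is +1 — a constant shift. This is a Caesar cipher with shift 1.
For urban: u+1=v, r+1=s, b+1=c, a+1=b, n+1=o.

vscbo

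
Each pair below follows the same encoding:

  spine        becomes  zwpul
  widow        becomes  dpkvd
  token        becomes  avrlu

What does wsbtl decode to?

Each letter is shifted forward by 7 in the alphabet (a Caesar shift of +7).
Reversing it on wsbtl: w−7=p, s−7=l, b−7=u, t−7=m, l−7=e.

plume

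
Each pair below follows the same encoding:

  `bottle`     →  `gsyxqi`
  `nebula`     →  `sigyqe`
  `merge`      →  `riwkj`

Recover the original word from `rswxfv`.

Shifts by position in bottle: pos 0: b→g (+5), pos 1: o→s (+4), pos 2: t→y (+5), pos 3: t→x (+4) — repeating every 2. A repeating key of period 2 is used — shifts +5, +4 over and over.
Reversing it on rswxfv: r−5=m, s−4=o, w−5=r, x−4=t, f−5=a, v−4=r.

mortar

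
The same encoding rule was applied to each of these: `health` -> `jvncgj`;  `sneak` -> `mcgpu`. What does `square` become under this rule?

gtcwsu

The output letters match the input read backwards, each shifted +2: health reversed is htlaeh. Two steps: reverse the string, then apply a Caesar shift of +2.
On square: reverse → erauqs; then shift: e+2=g, r+2=t, a+2=c, u+2=w, q+2=s, s+2=u.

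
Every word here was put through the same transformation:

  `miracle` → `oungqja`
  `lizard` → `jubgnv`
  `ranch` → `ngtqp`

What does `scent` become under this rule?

m(12)→o(14) and i(8)→u(20) fit y≡5x+6 (mod 26); the inverse of 5 mod 26 is 21. Treating letters as 0–25, the rule is x ↦ 5x + 6 (mod 26).
On scent: s(18)→5·18+6≡18=s; c(2)→5·2+6≡16=q; e(4)→5·4+6≡0=a; n(13)→5·13+6≡19=t; t(19)→5·19+6≡23=x (all mod 26).

sqatx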